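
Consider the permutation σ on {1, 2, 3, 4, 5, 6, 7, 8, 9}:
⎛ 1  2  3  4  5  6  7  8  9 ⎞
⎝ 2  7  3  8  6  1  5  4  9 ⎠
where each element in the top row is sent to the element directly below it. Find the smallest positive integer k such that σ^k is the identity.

Writing σ as disjoint cycles, the cycle lengths are 5, 2, 1, 1.
The order is lcm(5, 2) = 10.

10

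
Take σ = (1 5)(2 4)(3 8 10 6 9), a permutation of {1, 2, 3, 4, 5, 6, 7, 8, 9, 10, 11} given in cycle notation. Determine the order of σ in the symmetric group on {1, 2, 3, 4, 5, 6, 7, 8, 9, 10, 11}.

10

The cycle type of σ is (5, 2, 2, 1, 1).
The order is lcm(5, 2, 2) = 10.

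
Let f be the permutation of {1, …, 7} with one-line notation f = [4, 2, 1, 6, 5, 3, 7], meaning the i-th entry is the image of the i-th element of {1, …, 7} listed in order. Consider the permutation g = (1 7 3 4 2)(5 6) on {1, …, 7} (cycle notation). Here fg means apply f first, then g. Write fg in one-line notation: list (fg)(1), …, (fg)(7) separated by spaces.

(fg)(x) = g(f(x)). Computing each image: g(f(1)) = g(4) = 2, g(f(2)) = g(2) = 1, g(f(3)) = g(1) = 7, g(f(4)) = g(6) = 5, g(f(5)) = g(5) = 6, g(f(6)) = g(3) = 4, g(f(7)) = g(7) = 3.
Hence fg = [2 1 7 5 6 4 3].

2 1 7 5 6 4 3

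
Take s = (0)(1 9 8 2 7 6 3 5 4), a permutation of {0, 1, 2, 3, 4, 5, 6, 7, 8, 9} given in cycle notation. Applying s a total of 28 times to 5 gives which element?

5 lies in the 9-cycle (1 9 8 2 7 6 3 5 4).
On a 9-cycle, s^9 is the identity, so s^28 = s^1 there (28 ≡ 1 mod 9).
Stepping 1 place around the cycle: 5 → 4.

4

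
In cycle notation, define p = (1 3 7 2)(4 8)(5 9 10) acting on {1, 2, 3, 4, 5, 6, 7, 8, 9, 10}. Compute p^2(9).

9 lies in the 3-cycle (5 9 10).
Advancing 2 steps from 9: 9 → 10 → 5.

5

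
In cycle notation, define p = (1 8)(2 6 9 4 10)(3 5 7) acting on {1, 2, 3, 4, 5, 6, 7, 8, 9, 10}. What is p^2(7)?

5

7 lies in the 3-cycle (3 5 7).
Stepping 2 places around the cycle: 7 → 3 → 5.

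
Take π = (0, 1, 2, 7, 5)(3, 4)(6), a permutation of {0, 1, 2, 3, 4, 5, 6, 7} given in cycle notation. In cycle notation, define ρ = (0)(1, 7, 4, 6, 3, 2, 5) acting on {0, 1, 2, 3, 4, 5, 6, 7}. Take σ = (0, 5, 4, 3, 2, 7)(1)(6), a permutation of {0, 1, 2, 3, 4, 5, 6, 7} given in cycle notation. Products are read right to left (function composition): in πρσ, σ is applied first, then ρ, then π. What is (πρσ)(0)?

Apply the permutations in order: σ(0) = 5, then ρ(5) = 1, then π(1) = 2. So (πρσ)(0) = 2.

2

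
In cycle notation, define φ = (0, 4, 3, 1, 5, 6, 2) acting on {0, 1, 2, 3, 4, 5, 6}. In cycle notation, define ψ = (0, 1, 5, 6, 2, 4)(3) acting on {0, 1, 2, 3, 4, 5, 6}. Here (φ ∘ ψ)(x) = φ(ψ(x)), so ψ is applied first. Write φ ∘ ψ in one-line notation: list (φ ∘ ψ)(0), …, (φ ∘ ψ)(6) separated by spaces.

Chase each element through ψ then φ: 0 → 1 → 5; 1 → 5 → 6; 2 → 4 → 3; 3 → 3 → 1; 4 → 0 → 4; 5 → 6 → 2; 6 → 2 → 0.
So φ ∘ ψ in one-line form is 5 6 3 1 4 2 0.

5 6 3 1 4 2 0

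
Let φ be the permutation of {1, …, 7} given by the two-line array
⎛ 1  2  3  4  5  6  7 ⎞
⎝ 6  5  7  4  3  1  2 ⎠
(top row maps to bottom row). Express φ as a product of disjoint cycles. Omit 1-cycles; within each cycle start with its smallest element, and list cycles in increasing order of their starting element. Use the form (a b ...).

(1 6)(2 5 3 7)

Start at 1 and follow images: 1 → 6 → 1, giving the cycle (1 6).
Continuing from each remaining unvisited element yields (1 6)(2 5 3 7).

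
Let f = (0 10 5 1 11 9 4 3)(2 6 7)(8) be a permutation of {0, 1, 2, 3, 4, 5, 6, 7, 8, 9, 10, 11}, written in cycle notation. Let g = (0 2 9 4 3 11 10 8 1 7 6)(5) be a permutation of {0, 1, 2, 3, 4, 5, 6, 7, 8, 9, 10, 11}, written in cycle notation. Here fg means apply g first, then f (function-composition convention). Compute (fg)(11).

5

g(11) = 10, then f(10) = 5; composing gives (fg)(11) = 5.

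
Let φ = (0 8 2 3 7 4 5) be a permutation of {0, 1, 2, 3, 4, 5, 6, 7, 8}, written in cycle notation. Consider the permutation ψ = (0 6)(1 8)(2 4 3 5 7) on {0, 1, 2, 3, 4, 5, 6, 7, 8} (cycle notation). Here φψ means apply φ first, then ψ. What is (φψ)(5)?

(φψ)(5) = ψ(φ(5)). φ(5) = 0, then ψ(0) = 6. So (φψ)(5) = 6.

6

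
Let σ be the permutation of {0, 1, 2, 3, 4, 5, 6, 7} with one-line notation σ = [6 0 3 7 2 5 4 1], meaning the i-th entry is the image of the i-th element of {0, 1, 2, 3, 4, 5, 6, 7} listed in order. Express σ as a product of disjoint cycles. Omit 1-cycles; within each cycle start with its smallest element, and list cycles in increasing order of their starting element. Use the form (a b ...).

(0 6 4 2 3 7 1)

From 0: 0 → 6 → 4 → 2 → 3 → 7 → 1 → 0, closing the cycle (0 6 4 2 3 7 1).
Continuing from each remaining unvisited element yields (0 6 4 2 3 7 1).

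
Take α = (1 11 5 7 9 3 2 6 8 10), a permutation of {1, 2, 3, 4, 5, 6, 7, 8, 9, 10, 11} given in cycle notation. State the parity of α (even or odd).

The cycle lengths are 10, 1.
A cycle of length ℓ contributes ℓ−1 transpositions, so α is a product of 9 transpositions — odd.

odd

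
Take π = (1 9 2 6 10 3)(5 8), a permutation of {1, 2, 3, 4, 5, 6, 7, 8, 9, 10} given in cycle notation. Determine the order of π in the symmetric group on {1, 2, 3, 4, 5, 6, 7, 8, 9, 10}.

The disjoint cycles have lengths 6, 2, 1, 1.
The order of π is the least common multiple of its cycle lengths: lcm(6, 2) = 6.

6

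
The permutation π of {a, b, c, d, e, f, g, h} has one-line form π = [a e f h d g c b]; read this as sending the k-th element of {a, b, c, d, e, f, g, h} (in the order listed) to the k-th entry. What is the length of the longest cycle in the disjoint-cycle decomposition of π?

Decomposing into disjoint cycles gives (b e d h)(c f g); the longest has length 4.

4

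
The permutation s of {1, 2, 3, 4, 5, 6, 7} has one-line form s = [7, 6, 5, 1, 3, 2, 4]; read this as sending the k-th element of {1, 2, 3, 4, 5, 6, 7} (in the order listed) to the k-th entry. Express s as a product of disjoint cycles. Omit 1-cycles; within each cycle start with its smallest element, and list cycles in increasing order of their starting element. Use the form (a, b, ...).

Iterating s from 1 gives 1 → 7 → 4 → 1; that is the 3-cycle (1, 7, 4).
Repeating from the next unused element and collecting all non-trivial cycles gives (1, 7, 4)(2, 6)(3, 5).

(1, 7, 4)(2, 6)(3, 5)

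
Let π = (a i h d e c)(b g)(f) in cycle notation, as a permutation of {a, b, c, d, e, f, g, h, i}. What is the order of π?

6

The cycle type of π is (6, 2, 1).
The order is lcm(6, 2) = 6.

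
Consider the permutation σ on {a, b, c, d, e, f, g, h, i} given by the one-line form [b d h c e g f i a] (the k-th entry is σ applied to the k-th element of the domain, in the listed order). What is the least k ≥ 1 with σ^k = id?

6

Decomposing into disjoint cycles gives cycle lengths 6, 2, 1.
The order of σ is the least common multiple of its cycle lengths: lcm(6, 2) = 6.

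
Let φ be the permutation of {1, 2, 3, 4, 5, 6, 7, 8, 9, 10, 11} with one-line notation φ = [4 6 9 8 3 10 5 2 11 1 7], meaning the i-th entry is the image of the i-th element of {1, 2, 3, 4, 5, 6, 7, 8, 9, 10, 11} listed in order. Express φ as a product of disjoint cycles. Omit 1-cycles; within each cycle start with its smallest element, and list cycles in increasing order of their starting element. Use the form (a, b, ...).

From 1: 1 → 4 → 8 → 2 → 6 → 10 → 1, closing the cycle (1, 4, 8, 2, 6, 10).
Repeating from the next unused element and collecting all non-trivial cycles gives (1, 4, 8, 2, 6, 10)(3, 9, 11, 7, 5).

(1, 4, 8, 2, 6, 10)(3, 9, 11, 7, 5)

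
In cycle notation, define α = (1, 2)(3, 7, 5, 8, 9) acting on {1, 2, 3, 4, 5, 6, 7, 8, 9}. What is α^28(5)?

3

5 lies in the 5-cycle (3, 7, 5, 8, 9).
Powers repeat with period 5 on this cycle, and 28 mod 5 = 3, so α^28(5) = α^3(5).
Advancing 3 steps from 5: 5 → 8 → 9 → 3.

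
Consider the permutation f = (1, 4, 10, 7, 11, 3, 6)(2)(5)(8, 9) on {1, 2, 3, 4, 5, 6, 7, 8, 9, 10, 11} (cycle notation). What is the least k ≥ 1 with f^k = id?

The cycle type of f is (7, 2, 1, 1).
The order is lcm(7, 2) = 14.

14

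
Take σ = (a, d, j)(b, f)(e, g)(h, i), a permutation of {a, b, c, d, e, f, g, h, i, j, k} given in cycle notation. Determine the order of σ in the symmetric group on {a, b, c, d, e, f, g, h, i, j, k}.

The cycle type of σ is (3, 2, 2, 2, 1, 1).
The order of σ is the least common multiple of its cycle lengths: lcm(3, 2, 2, 2) = 6.

6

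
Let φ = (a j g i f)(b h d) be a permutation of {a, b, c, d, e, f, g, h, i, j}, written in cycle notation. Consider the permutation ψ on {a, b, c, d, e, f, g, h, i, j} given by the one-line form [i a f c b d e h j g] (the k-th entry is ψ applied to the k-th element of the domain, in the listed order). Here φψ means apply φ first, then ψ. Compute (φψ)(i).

d

φ(i) = f, then ψ(f) = d; composing gives (φψ)(i) = d.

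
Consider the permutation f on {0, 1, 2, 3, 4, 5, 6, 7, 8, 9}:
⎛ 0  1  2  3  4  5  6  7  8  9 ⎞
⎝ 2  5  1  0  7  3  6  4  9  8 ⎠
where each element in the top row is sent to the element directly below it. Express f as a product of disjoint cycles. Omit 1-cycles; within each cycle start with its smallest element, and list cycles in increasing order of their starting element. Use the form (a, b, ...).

(0, 2, 1, 5, 3)(4, 7)(8, 9)

Iterating f from 0 gives 0 → 2 → 1 → 5 → 3 → 0; that is the 5-cycle (0, 2, 1, 5, 3).
Continuing from each remaining unvisited element yields (0, 2, 1, 5, 3)(4, 7)(8, 9).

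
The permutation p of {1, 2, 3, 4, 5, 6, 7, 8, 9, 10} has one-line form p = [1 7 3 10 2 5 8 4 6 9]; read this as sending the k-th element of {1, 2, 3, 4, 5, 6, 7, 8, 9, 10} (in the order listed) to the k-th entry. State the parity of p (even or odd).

odd

In disjoint-cycle form the cycle lengths are 8, 1, 1.
A cycle is odd iff its length is even; p has 1 even-length cycle, so sgn(p) = (−1)^1 and p is odd.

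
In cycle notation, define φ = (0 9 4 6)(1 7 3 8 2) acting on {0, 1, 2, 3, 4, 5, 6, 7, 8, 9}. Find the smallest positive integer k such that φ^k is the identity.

The cycle type of φ is (5, 4, 1).
The order of φ is the least common multiple of its cycle lengths: lcm(5, 4) = 20.

20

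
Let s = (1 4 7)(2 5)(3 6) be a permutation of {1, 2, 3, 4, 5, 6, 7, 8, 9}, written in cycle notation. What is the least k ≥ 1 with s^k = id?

6

The disjoint cycles have lengths 3, 2, 2, 1, 1.
The order of s is the least common multiple of its cycle lengths: lcm(3, 2, 2) = 6.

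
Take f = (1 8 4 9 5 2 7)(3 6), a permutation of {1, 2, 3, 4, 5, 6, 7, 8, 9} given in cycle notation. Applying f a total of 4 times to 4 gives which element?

4 lies in the 7-cycle (1 8 4 9 5 2 7).
Stepping 4 places around the cycle: 4 → 9 → 5 → 2 → 7.

7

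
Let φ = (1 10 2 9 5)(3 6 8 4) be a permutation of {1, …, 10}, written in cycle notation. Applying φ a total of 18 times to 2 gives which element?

1

2 lies in the 5-cycle (1 10 2 9 5).
Since the cycle has length 5, φ^18 acts on it the same as φ^3 (18 mod 5 = 3).
Stepping 3 places around the cycle: 2 → 9 → 5 → 1.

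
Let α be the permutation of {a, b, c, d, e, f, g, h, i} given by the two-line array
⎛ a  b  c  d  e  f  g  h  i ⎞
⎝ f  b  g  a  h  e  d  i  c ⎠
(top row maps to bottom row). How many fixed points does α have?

1

The fixed points (elements with α(x) = x) are {b}, so there is 1.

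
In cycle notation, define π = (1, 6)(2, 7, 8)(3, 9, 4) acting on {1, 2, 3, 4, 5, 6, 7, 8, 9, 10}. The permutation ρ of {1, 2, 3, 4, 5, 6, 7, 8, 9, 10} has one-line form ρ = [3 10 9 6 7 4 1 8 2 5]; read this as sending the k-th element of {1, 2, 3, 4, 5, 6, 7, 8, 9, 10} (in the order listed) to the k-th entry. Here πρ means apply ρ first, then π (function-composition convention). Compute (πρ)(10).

(πρ)(10) = π(ρ(10)). ρ(10) = 5, then π(5) = 5. So (πρ)(10) = 5.

5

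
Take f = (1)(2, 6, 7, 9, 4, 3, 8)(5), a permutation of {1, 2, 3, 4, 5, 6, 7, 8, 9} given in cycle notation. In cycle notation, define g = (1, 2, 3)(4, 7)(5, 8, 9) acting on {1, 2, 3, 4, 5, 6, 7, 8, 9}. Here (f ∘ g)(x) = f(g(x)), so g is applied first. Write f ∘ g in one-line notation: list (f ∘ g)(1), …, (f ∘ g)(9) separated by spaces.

6 8 1 9 2 7 3 4 5

(f ∘ g)(x) = f(g(x)). Computing each image: f(g(1)) = f(2) = 6, f(g(2)) = f(3) = 8, f(g(3)) = f(1) = 1, f(g(4)) = f(7) = 9, f(g(5)) = f(8) = 2, f(g(6)) = f(6) = 7, f(g(7)) = f(4) = 3, f(g(8)) = f(9) = 4, f(g(9)) = f(5) = 5.
Hence f ∘ g = [6 8 1 9 2 7 3 4 5].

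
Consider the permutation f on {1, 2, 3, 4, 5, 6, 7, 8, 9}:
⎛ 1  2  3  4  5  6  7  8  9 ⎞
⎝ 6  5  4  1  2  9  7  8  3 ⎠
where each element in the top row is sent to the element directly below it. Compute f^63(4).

9

Tracing 4 → 1 → … returns to 4 after 5 steps, so 4 lies in a 5-cycle (1 6 9 3 4).
Since the cycle has length 5, f^63 acts on it the same as f^3 (63 mod 5 = 3).
Advancing 3 steps from 4: 4 → 1 → 6 → 9.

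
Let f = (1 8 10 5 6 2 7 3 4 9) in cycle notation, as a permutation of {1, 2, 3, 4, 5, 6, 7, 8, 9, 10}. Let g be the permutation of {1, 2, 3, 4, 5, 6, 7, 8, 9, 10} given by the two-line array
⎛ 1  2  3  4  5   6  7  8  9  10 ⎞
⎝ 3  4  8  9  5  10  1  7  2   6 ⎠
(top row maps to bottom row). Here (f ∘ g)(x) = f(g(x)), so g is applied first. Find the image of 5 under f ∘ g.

(f ∘ g)(5) = f(g(5)). g(5) = 5, then f(5) = 6. So (f ∘ g)(5) = 6.

6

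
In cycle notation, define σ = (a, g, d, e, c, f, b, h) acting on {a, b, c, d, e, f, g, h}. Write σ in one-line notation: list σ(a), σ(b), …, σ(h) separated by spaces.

g h f e c b d a

Each element maps to the next entry in its cycle (wrapping to the front): a↦g, b↦h, c↦f, d↦e, e↦c, f↦b, g↦d, h↦a.
Listing these in domain order gives g h f e c b d a.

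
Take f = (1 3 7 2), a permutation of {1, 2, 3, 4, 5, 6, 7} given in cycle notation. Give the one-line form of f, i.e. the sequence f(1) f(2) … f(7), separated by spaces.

Each element maps to the next entry in its cycle (wrapping to the front): 1↦3, 2↦1, 3↦7, 4↦4, 5↦5, 6↦6, 7↦2.
So the one-line form is 3 1 7 4 5 6 2.

3 1 7 4 5 6 2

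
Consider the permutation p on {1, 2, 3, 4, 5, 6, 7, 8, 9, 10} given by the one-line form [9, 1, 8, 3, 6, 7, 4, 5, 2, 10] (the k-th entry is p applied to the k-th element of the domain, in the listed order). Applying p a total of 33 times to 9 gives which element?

9

Tracing 9 → 2 → … returns to 9 after 3 steps, so 9 lies in a 3-cycle (1 9 2).
Powers repeat with period 3 on this cycle, and 33 mod 3 = 0, so p^33(9) = p^0(9).
So p^33(9) = 9.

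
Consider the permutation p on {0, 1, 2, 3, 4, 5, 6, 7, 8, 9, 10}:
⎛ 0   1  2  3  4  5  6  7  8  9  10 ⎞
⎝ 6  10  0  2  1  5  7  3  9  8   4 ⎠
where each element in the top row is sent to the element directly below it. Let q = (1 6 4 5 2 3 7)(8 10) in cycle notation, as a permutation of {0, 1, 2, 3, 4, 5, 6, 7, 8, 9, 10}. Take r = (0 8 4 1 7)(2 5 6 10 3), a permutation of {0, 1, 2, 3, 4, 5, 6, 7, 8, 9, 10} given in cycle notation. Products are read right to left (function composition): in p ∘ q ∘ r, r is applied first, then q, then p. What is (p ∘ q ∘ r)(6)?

Apply the permutations in order: r(6) = 10, then q(10) = 8, then p(8) = 9. So (p ∘ q ∘ r)(6) = 9.

9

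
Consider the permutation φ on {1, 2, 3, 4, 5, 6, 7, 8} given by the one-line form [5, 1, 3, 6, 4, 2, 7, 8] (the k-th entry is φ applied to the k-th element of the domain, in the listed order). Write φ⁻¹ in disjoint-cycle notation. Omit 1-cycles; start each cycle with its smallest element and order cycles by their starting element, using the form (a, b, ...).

(1, 2, 6, 4, 5)

The cycle decomposition of φ is (1, 5, 4, 6, 2).
The inverse reverses every cycle; in canonical form, φ⁻¹ = (1, 2, 6, 4, 5).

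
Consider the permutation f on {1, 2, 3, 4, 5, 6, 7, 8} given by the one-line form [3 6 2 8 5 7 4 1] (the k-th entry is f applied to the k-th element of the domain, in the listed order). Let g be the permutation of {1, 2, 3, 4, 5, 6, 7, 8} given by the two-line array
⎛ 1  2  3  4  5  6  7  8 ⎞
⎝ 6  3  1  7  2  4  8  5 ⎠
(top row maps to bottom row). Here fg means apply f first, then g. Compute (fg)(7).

First apply f: f(7) = 4, then g(4) = 7. Thus (fg)(7) = 7.

7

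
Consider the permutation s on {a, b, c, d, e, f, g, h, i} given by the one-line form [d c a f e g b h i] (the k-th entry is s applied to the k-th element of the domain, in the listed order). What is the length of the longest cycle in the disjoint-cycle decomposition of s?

Decomposing into disjoint cycles gives (a d f g b c); the longest has length 6.

6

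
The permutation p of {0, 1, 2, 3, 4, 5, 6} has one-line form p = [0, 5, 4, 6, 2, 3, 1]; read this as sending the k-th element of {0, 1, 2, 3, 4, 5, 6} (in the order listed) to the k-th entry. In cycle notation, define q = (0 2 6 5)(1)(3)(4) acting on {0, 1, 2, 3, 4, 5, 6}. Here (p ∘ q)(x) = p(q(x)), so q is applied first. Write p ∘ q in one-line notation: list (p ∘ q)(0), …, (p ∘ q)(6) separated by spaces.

4 5 1 6 2 0 3

(p ∘ q)(x) = p(q(x)). Computing each image: p(q(0)) = p(2) = 4, p(q(1)) = p(1) = 5, p(q(2)) = p(6) = 1, p(q(3)) = p(3) = 6, p(q(4)) = p(4) = 2, p(q(5)) = p(0) = 0, p(q(6)) = p(5) = 3.
Hence p ∘ q = [4 5 1 6 2 0 3].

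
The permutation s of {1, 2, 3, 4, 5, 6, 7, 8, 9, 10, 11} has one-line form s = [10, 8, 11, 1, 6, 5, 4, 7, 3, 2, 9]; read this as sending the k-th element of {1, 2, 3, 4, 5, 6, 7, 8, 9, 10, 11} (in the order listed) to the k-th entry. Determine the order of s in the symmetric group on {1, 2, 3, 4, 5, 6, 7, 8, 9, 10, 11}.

6

Writing s as disjoint cycles, the cycle lengths are 6, 3, 2.
The order is lcm(6, 3, 2) = 6.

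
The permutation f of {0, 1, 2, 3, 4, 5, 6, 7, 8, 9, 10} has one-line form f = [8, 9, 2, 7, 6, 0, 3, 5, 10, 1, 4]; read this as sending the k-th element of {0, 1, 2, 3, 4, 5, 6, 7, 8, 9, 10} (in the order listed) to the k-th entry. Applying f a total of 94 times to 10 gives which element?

0

Tracing 10 → 4 → … returns to 10 after 8 steps, so 10 lies in an 8-cycle (0 8 10 4 6 3 7 5).
Since the cycle has length 8, f^94 acts on it the same as f^6 (94 mod 8 = 6).
Stepping 6 places around the cycle: 10 → 4 → 6 → 3 → 7 → 5 → 0.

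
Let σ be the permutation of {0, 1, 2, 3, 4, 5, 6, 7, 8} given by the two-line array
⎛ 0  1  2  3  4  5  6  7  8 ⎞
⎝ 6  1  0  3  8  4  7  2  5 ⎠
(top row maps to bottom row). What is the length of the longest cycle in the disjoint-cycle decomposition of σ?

Decomposing into disjoint cycles gives (0, 6, 7, 2)(4, 8, 5); the longest has length 4.

4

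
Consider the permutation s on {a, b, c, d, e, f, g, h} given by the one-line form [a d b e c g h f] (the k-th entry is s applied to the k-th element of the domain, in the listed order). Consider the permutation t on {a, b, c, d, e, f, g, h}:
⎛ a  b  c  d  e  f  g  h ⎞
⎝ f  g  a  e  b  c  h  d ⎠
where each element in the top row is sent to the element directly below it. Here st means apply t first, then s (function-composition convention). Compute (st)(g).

f

t(g) = h, then s(h) = f; composing gives (st)(g) = f.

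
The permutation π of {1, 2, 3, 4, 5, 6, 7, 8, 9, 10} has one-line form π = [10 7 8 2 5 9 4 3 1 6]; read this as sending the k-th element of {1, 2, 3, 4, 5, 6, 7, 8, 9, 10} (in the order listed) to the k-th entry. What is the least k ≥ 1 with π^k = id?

The disjoint-cycle form of π has cycle lengths 4, 3, 2, 1.
The order of π is the least common multiple of its cycle lengths: lcm(4, 3, 2) = 12.

12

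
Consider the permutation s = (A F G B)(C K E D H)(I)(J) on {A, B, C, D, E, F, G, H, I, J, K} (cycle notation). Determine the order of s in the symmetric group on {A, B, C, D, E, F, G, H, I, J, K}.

20

The disjoint cycles have lengths 5, 4, 1, 1.
Since disjoint cycles commute, ord(s) = lcm(5, 4) = 20.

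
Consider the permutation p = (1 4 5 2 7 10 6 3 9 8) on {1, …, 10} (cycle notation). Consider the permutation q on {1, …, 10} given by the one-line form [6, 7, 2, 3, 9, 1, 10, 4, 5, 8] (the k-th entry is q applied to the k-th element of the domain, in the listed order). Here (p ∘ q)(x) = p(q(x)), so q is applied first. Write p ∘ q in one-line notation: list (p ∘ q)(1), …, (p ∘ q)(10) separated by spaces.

(p ∘ q)(x) = p(q(x)). Computing each image: p(q(1)) = p(6) = 3, p(q(2)) = p(7) = 10, p(q(3)) = p(2) = 7, p(q(4)) = p(3) = 9, p(q(5)) = p(9) = 8, p(q(6)) = p(1) = 4, p(q(7)) = p(10) = 6, p(q(8)) = p(4) = 5, p(q(9)) = p(5) = 2, p(q(10)) = p(8) = 1.
Hence p ∘ q = [3 10 7 9 8 4 6 5 2 1].

3 10 7 9 8 4 6 5 2 1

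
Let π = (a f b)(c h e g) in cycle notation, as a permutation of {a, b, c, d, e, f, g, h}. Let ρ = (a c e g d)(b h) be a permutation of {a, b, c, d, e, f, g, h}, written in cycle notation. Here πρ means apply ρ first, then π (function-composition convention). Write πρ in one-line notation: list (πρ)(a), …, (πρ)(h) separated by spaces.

For each element, apply ρ then π: a → c → h; b → h → e; c → e → g; d → a → f; e → g → c; f → f → b; g → d → d; h → b → a.
Collecting the images, πρ = [h e g f c b d a].

h e g f c b d a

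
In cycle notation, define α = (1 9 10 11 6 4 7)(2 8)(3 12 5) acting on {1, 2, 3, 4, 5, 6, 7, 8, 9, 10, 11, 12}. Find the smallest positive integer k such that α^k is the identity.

The disjoint cycles have lengths 7, 3, 2.
Since disjoint cycles commute, ord(α) = lcm(7, 3, 2) = 42.

42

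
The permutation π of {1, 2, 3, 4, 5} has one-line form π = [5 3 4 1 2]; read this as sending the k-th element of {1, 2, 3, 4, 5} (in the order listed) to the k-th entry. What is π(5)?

5 is element number 5 of the domain, and entry number 5 of the one-line form is 2, so π(5) = 2.

2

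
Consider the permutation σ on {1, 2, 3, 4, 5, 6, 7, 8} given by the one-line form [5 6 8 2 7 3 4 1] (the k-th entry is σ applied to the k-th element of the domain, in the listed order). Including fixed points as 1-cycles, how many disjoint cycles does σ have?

The cycle decomposition is (1 5 7 4 2 6 3 8), which has 1 cycle (counting 1-cycles).

1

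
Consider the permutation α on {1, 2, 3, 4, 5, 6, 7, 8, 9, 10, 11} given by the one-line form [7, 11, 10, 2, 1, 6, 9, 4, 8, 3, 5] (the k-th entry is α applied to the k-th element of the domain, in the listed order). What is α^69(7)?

11

Tracing 7 → 9 → … returns to 7 after 8 steps, so 7 lies in an 8-cycle (1 7 9 8 4 2 11 5).
On an 8-cycle, α^8 is the identity, so α^69 = α^5 there (69 ≡ 5 mod 8).
Stepping 5 places around the cycle: 7 → 9 → 8 → 4 → 2 → 11.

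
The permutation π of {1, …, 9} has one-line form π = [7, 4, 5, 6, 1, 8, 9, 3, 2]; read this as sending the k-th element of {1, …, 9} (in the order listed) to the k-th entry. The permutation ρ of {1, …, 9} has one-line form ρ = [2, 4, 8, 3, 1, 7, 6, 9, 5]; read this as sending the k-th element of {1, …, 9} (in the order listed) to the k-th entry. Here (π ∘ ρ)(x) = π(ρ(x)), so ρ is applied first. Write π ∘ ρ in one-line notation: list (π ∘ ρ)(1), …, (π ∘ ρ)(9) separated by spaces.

4 6 3 5 7 9 8 2 1

For each element, apply ρ then π: 1 → 2 → 4; 2 → 4 → 6; 3 → 8 → 3; 4 → 3 → 5; 5 → 1 → 7; 6 → 7 → 9; 7 → 6 → 8; 8 → 9 → 2; 9 → 5 → 1.
Collecting the images, π ∘ ρ = [4 6 3 5 7 9 8 2 1].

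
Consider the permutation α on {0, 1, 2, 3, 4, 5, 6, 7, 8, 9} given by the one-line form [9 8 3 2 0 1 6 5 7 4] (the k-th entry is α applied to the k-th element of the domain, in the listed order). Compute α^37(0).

9

Tracing 0 → 9 → … returns to 0 after 3 steps, so 0 lies in a 3-cycle (0, 9, 4).
Since the cycle has length 3, α^37 acts on it the same as α^1 (37 mod 3 = 1).
Stepping 1 place around the cycle: 0 → 9.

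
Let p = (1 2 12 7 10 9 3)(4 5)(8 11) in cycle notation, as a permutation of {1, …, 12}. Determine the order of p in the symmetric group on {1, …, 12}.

14

The cycle type of p is (7, 2, 2, 1).
The order of p is the least common multiple of its cycle lengths: lcm(7, 2, 2) = 14.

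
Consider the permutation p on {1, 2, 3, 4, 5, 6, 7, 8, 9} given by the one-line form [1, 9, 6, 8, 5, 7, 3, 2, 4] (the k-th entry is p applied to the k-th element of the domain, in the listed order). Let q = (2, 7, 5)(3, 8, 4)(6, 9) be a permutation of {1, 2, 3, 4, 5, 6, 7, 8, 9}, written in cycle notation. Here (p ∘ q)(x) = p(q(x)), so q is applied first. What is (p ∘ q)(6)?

(p ∘ q)(6) = p(q(6)). q(6) = 9, then p(9) = 4. So (p ∘ q)(6) = 4.

4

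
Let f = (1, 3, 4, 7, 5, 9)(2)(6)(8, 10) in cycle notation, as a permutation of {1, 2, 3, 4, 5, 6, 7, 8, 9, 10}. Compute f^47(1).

1 lies in the 6-cycle (1, 3, 4, 7, 5, 9).
On a 6-cycle, f^6 is the identity, so f^47 = f^5 there (47 ≡ 5 mod 6).
Stepping 5 places around the cycle: 1 → 3 → 4 → 7 → 5 → 9.

9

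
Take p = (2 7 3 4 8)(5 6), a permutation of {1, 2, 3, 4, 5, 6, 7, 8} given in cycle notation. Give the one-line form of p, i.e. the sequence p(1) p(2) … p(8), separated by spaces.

1 7 4 8 6 5 3 2

Each element maps to the next entry in its cycle (wrapping to the front): 1↦1, 2↦7, 3↦4, 4↦8, 5↦6, 6↦5, 7↦3, 8↦2.
So the one-line form is 1 7 4 8 6 5 3 2.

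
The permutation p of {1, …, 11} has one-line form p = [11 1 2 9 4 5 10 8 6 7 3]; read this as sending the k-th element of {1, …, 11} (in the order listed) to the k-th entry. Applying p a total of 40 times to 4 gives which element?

4

Tracing 4 → 9 → … returns to 4 after 4 steps, so 4 lies in a 4-cycle (4, 9, 6, 5).
Powers repeat with period 4 on this cycle, and 40 mod 4 = 0, so p^40(4) = p^0(4).
So p^40(4) = 4.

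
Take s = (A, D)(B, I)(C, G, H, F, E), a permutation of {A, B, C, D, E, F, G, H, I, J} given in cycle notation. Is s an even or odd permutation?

The cycle lengths are 5, 2, 2, 1.
A cycle is odd iff its length is even; s has 2 even-length cycles, so sgn(s) = (−1)^2 and s is even.

even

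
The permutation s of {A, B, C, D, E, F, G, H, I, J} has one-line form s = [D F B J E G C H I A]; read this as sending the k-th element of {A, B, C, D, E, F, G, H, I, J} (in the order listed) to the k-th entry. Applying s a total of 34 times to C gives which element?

Tracing C → B → … returns to C after 4 steps, so C lies in a 4-cycle (B F G C).
Powers repeat with period 4 on this cycle, and 34 mod 4 = 2, so s^34(C) = s^2(C).
Advancing 2 steps from C: C → B → F.

F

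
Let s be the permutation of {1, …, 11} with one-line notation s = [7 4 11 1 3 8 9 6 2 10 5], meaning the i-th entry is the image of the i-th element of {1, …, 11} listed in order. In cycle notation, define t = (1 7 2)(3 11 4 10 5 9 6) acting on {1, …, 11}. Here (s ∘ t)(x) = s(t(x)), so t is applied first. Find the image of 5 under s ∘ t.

(s ∘ t)(5) = s(t(5)). t(5) = 9, then s(9) = 2. So (s ∘ t)(5) = 2.

2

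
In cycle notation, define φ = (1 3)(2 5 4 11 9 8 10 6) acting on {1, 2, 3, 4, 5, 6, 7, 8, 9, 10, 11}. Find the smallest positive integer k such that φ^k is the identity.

The disjoint cycles have lengths 8, 2, 1.
The order is lcm(8, 2) = 8.

8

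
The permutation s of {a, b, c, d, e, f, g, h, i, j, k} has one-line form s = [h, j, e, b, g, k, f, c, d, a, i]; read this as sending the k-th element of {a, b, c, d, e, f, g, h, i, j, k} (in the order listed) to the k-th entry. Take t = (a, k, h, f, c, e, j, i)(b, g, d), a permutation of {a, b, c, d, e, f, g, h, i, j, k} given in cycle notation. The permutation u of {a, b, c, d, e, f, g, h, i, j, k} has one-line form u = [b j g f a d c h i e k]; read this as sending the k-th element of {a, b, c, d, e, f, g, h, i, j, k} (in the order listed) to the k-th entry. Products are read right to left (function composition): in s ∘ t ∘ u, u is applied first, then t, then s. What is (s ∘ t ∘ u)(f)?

Apply the permutations in order: u(f) = d, then t(d) = b, then s(b) = j. So (s ∘ t ∘ u)(f) = j.

j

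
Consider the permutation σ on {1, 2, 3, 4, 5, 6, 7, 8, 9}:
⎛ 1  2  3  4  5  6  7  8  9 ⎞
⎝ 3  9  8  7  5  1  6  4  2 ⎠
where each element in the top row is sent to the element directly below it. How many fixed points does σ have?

The fixed points (elements with σ(x) = x) are {5}, so there is 1.

1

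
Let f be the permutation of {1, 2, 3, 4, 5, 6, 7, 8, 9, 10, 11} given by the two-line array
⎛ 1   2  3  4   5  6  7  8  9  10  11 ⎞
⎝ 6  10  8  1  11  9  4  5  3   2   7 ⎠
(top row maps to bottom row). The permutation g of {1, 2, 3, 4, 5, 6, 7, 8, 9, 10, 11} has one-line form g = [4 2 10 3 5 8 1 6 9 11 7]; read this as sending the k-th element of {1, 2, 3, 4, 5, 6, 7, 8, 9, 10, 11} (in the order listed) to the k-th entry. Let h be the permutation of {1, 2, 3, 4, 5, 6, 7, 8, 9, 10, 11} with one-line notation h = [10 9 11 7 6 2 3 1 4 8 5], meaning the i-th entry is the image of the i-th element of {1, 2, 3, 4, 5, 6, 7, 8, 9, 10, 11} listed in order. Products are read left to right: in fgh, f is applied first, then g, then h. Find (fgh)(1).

(fgh)(1) = h(g(f(1))). f(1) = 6, then g(6) = 8, then h(8) = 1, so the result is 1.

1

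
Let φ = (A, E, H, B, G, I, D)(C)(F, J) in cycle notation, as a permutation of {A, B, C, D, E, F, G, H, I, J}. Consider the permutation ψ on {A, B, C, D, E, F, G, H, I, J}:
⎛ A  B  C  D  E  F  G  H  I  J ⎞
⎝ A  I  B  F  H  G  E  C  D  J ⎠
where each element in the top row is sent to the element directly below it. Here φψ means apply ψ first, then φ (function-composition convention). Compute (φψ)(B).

D

ψ(B) = I, then φ(I) = D; composing gives (φψ)(B) = D.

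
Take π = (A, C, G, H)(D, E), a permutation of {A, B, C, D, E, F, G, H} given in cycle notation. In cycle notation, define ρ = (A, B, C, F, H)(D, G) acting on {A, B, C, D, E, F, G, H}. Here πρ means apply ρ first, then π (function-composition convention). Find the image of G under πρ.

E

ρ(G) = D, then π(D) = E; composing gives (πρ)(G) = E.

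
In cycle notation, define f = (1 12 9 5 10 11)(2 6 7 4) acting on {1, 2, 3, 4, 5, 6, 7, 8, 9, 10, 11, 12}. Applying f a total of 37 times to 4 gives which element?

4 lies in the 4-cycle (2 6 7 4).
Since the cycle has length 4, f^37 acts on it the same as f^1 (37 mod 4 = 1).
Stepping 1 place around the cycle: 4 → 2.

2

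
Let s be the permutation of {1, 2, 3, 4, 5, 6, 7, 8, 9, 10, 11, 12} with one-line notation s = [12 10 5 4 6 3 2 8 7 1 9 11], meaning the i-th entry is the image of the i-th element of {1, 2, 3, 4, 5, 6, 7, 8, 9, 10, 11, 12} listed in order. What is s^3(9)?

10

Tracing 9 → 7 → … returns to 9 after 7 steps, so 9 lies in a 7-cycle (1 12 11 9 7 2 10).
Stepping 3 places around the cycle: 9 → 7 → 2 → 10.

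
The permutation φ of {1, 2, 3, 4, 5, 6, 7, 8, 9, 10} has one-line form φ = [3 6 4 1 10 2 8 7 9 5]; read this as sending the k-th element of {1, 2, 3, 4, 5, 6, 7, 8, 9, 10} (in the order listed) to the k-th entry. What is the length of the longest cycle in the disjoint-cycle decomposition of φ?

Decomposing into disjoint cycles gives (1 3 4)(2 6)(5 10)(7 8); the longest has length 3.

3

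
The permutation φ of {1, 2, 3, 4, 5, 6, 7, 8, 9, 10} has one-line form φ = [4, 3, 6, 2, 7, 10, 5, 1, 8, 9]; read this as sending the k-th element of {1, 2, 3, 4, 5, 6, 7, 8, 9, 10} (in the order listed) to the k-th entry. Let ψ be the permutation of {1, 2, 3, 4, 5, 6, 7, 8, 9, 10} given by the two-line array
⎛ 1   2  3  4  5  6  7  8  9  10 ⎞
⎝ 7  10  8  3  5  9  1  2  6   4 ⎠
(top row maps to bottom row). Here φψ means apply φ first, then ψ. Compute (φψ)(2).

8

φ(2) = 3, then ψ(3) = 8; composing gives (φψ)(2) = 8.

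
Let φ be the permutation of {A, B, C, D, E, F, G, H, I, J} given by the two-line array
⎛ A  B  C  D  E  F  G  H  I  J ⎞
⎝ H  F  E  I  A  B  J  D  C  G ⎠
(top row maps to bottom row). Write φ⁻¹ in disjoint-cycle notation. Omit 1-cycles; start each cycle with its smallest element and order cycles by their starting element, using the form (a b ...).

The cycle decomposition of φ is (A H D I C E)(B F)(G J).
The inverse reverses every cycle; in canonical form, φ⁻¹ = (A E C I D H)(B F)(G J).

(A E C I D H)(B F)(G J)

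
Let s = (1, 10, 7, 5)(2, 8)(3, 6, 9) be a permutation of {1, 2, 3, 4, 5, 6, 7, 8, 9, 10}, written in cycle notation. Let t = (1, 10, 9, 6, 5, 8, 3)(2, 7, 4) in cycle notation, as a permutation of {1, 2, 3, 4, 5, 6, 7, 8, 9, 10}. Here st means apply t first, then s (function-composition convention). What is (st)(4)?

First apply t: t(4) = 2, then s(2) = 8. Thus (st)(4) = 8.

8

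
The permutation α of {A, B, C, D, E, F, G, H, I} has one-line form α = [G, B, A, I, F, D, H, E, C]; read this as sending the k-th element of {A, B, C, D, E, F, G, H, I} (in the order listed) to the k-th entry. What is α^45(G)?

Tracing G → H → … returns to G after 8 steps, so G lies in an 8-cycle (A, G, H, E, F, D, I, C).
Powers repeat with period 8 on this cycle, and 45 mod 8 = 5, so α^45(G) = α^5(G).
Advancing 5 steps from G: G → H → E → F → D → I.

I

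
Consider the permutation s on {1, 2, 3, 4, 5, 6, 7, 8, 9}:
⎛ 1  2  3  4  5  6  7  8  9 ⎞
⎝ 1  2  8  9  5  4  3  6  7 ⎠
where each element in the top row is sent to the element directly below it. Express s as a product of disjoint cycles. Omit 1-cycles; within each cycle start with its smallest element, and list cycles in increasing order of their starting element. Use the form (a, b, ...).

(3, 8, 6, 4, 9, 7)

Start at 3 and follow images: 3 → 8 → 6 → 4 → 9 → 7 → 3, giving the cycle (3, 8, 6, 4, 9, 7).
Repeating from the next unused element and collecting all non-trivial cycles gives (3, 8, 6, 4, 9, 7).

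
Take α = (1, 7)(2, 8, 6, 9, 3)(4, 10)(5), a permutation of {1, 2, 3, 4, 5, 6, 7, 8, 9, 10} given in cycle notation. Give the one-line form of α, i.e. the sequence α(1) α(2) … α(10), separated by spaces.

7 8 2 10 5 9 1 6 3 4

Each element maps to the next entry in its cycle (wrapping to the front): 1↦7, 2↦8, 3↦2, 4↦10, 5↦5, 6↦9, 7↦1, 8↦6, 9↦3, 10↦4.
Listing these in domain order gives 7 8 2 10 5 9 1 6 3 4.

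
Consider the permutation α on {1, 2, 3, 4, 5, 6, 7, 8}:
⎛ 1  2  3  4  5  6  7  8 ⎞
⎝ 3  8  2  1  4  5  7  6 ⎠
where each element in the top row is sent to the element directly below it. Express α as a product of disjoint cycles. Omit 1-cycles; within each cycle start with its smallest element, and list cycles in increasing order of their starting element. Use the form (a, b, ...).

From 1: 1 → 3 → 2 → 8 → 6 → 5 → 4 → 1, closing the cycle (1, 3, 2, 8, 6, 5, 4).
Repeating from the next unused element and collecting all non-trivial cycles gives (1, 3, 2, 8, 6, 5, 4).

(1, 3, 2, 8, 6, 5, 4)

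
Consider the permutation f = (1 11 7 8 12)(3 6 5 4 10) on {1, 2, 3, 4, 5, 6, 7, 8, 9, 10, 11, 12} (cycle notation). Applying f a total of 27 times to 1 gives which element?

1 lies in the 5-cycle (1 11 7 8 12).
Since the cycle has length 5, f^27 acts on it the same as f^2 (27 mod 5 = 2).
Stepping 2 places around the cycle: 1 → 11 → 7.

7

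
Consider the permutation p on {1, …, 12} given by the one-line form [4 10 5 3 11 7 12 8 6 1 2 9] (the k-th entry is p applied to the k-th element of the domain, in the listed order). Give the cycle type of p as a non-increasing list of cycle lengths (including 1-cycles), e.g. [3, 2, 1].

The disjoint cycles are (1 4 3 5 11 2 10)(6 7 12 9)(8), with lengths 7, 4, 1 in non-increasing order.

[7, 4, 1]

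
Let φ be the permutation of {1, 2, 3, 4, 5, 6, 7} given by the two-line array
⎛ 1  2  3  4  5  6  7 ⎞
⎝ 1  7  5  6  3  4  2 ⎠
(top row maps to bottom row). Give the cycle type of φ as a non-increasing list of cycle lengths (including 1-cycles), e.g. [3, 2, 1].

The disjoint cycles are (1)(2 7)(3 5)(4 6), with lengths 2, 2, 2, 1 in non-increasing order.

[2, 2, 2, 1]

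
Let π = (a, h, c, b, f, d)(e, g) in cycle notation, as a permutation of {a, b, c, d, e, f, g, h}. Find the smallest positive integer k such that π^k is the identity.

6

The disjoint cycles have lengths 6, 2.
The order is lcm(6, 2) = 6.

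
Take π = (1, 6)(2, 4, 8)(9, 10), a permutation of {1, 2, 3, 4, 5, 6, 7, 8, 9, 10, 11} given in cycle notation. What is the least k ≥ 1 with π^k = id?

6

The cycle type of π is (3, 2, 2, 1, 1, 1, 1).
The order is lcm(3, 2, 2) = 6.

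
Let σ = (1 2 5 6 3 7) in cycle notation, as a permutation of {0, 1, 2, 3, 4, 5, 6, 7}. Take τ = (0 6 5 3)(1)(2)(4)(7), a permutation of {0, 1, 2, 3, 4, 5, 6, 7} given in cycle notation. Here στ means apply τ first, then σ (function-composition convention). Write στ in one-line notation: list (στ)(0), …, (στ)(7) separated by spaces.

For each element, apply τ then σ: 0 → 6 → 3; 1 → 1 → 2; 2 → 2 → 5; 3 → 0 → 0; 4 → 4 → 4; 5 → 3 → 7; 6 → 5 → 6; 7 → 7 → 1.
So στ in one-line form is 3 2 5 0 4 7 6 1.

3 2 5 0 4 7 6 1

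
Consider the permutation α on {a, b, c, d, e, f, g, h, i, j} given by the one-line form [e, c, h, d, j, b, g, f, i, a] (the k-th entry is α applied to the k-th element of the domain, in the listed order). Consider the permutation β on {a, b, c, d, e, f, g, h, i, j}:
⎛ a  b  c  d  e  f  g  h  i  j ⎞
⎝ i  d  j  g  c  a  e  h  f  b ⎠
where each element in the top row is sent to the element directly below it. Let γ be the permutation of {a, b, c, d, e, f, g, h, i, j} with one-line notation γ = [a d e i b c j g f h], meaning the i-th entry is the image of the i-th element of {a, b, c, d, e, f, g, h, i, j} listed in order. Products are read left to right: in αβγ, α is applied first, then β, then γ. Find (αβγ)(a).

e

Apply the permutations in order: α(a) = e, then β(e) = c, then γ(c) = e. So (αβγ)(a) = e.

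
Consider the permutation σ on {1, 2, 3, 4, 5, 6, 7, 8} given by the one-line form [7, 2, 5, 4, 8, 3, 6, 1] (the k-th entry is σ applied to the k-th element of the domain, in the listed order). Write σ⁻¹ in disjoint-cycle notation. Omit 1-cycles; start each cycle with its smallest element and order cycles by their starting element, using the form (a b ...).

First write σ in disjoint cycles: (1 7 6 3 5 8).
The inverse reverses every cycle; in canonical form, σ⁻¹ = (1 8 5 3 6 7).

(1 8 5 3 6 7)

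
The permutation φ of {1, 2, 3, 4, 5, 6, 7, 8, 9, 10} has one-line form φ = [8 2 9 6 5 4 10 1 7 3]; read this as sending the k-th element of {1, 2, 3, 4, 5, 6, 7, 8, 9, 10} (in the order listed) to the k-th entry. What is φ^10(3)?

Tracing 3 → 9 → … returns to 3 after 4 steps, so 3 lies in a 4-cycle (3 9 7 10).
Since the cycle has length 4, φ^10 acts on it the same as φ^2 (10 mod 4 = 2).
Advancing 2 steps from 3: 3 → 9 → 7.

7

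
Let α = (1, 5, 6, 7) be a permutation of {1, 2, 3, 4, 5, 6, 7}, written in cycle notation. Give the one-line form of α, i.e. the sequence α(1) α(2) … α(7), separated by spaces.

5 2 3 4 6 7 1

Each element maps to the next entry in its cycle (wrapping to the front): 1↦5, 2↦2, 3↦3, 4↦4, 5↦6, 6↦7, 7↦1.
So the one-line form is 5 2 3 4 6 7 1.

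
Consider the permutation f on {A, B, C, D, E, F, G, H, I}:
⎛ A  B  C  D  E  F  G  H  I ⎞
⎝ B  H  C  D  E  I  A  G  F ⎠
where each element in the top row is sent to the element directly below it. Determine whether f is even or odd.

In disjoint-cycle form the cycle lengths are 4, 2, 1, 1, 1.
A cycle of length ℓ contributes ℓ−1 transpositions, so f is a product of 3 + 1 = 4 transpositions — even.

even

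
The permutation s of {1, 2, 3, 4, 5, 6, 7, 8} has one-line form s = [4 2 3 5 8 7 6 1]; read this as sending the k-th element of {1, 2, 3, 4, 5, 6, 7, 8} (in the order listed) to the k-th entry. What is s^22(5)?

1

Tracing 5 → 8 → … returns to 5 after 4 steps, so 5 lies in a 4-cycle (1 4 5 8).
Since the cycle has length 4, s^22 acts on it the same as s^2 (22 mod 4 = 2).
Advancing 2 steps from 5: 5 → 8 → 1.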